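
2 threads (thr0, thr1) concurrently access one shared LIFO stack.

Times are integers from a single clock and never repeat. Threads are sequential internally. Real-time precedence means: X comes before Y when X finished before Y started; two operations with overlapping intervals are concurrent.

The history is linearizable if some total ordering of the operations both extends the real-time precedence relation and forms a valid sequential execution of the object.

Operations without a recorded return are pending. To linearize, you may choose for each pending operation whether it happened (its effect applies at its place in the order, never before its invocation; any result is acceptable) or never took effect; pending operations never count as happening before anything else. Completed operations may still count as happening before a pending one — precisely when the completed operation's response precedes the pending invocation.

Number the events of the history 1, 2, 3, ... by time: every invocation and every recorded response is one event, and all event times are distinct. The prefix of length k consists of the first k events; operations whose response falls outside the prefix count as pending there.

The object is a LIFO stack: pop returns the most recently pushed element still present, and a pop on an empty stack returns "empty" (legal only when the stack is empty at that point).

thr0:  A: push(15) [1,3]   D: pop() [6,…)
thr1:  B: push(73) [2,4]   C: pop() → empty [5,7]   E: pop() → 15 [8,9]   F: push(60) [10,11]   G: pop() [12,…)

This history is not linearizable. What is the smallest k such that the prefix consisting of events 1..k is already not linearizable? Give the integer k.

one valid order for events 1..6 is A, B:
after step 1 (A push(15)): stack <15>
after step 2 (B push(73)): stack <15,73>
event 7 — C's response, time 7 — after it, nothing linearizes
include/drop combinations of the 1 pending operation (D) were all tried; none helps
sample order A, B, C (pending dropped) stalls at step 3 — C pop() → empty has no legal effect
sample order B, A, C (pending dropped) stalls at step 3 — C pop() → empty has no legal effect

7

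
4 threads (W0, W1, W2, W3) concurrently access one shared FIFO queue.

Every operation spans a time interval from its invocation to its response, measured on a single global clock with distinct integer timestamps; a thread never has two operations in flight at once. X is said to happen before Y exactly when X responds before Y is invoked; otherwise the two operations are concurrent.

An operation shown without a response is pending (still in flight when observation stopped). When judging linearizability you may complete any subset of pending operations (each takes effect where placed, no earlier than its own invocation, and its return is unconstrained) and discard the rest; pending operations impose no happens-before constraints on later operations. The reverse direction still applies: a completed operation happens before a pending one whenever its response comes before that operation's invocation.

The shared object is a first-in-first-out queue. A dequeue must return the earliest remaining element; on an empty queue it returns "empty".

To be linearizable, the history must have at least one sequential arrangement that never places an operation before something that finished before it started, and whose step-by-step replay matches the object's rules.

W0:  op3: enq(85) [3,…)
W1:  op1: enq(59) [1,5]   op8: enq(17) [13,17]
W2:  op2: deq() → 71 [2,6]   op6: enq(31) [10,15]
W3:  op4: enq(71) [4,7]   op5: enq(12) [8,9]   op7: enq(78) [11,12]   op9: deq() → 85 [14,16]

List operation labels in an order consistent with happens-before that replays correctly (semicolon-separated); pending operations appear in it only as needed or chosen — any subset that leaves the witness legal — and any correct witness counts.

1. op4 enq(71), leaving queue <71>
2. op2 deq() → 71, leaving queue <>
3. op3 enq(85) (pending, included), leaving queue <85>
4. op1 enq(59), leaving queue <85,59>
5. op5 enq(12), leaving queue <85,59,12>
6. op6 enq(31), leaving queue <85,59,12,31>
7. op7 enq(78), leaving queue <85,59,12,31,78>
8. op8 enq(17), leaving queue <85,59,12,31,78,17>
9. op9 deq() → 85, leaving queue <59,12,31,78,17>

op4; op2; op3; op1; op5; op6; op7; op8; op9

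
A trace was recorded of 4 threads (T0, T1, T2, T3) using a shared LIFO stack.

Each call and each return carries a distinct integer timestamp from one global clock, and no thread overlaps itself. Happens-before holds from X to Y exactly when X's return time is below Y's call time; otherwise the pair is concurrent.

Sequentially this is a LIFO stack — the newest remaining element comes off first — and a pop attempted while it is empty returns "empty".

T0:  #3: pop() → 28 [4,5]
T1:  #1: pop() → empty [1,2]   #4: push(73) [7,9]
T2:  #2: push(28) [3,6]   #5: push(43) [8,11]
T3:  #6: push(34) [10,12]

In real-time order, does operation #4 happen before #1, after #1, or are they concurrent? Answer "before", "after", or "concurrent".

after

#4 spans [7,9], #1 spans [1,2]
resp(#1)=2 < inv(#4)=7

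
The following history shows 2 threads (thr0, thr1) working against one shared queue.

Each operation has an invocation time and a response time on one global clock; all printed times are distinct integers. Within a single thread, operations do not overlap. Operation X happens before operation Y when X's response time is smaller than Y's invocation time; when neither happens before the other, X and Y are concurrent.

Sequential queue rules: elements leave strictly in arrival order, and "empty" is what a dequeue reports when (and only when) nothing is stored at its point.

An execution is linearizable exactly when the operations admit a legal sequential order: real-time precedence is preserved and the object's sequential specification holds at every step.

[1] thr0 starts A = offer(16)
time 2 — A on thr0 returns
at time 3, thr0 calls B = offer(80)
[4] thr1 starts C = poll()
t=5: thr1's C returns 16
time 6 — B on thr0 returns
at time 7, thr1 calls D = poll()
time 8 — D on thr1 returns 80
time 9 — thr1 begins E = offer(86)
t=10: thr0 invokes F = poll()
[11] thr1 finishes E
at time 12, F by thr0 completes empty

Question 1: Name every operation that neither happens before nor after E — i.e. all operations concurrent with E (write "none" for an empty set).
F

E spans [9,11]: anything still running between times 9 and 11 counts as concurrent
A [1,2]: before
B [3,6]: before
C [4,5]: before
D [7,8]: before
F [10,12]: concurrent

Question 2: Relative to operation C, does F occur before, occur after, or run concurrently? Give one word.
after

F spans [10,12], C spans [4,5]
resp(C)=5 < inv(F)=10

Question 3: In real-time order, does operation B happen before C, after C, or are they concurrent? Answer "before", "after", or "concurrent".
concurrent

B spans [3,6], C spans [4,5]
the intervals overlap in both directions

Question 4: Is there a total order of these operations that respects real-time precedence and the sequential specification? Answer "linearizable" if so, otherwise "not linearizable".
linearizable

one valid linearization: A, B, C, D, F, E
1. A offer(16), leaving queue <16>
2. B offer(80), leaving queue <16,80>
3. C poll() → 16, leaving queue <80>
4. D poll() → 80, leaving queue <>
5. F poll() → empty, leaving queue <>
6. E offer(86), leaving queue <86>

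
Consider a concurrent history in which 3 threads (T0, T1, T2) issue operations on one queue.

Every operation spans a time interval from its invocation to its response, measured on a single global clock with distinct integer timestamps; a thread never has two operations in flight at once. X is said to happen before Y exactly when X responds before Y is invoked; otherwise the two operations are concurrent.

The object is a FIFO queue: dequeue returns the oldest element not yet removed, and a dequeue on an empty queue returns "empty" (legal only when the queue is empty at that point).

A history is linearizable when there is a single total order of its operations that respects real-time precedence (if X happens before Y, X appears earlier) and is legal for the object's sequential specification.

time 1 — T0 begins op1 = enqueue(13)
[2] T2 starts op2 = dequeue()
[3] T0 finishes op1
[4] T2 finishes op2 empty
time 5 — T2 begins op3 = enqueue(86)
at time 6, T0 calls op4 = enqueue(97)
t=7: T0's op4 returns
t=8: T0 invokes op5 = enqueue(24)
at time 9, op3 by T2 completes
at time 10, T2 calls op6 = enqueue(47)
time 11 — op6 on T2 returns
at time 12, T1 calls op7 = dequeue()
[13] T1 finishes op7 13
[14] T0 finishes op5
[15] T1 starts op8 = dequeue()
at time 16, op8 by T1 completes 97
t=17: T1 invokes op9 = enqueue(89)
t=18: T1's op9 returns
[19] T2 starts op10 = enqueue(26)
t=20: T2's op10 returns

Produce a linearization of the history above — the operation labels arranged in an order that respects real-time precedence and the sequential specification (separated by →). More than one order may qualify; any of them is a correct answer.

after step 1 (op2 dequeue() → empty): queue <>
after step 2 (op1 enqueue(13)): queue <13>
after step 3 (op4 enqueue(97)): queue <13,97>
after step 4 (op3 enqueue(86)): queue <13,97,86>
after step 5 (op5 enqueue(24)): queue <13,97,86,24>
after step 6 (op6 enqueue(47)): queue <13,97,86,24,47>
after step 7 (op7 dequeue() → 13): queue <97,86,24,47>
after step 8 (op8 dequeue() → 97): queue <86,24,47>
after step 9 (op9 enqueue(89)): queue <86,24,47,89>
after step 10 (op10 enqueue(26)): queue <86,24,47,89,26>

op2 → op1 → op4 → op3 → op5 → op6 → op7 → op8 → op9 → op10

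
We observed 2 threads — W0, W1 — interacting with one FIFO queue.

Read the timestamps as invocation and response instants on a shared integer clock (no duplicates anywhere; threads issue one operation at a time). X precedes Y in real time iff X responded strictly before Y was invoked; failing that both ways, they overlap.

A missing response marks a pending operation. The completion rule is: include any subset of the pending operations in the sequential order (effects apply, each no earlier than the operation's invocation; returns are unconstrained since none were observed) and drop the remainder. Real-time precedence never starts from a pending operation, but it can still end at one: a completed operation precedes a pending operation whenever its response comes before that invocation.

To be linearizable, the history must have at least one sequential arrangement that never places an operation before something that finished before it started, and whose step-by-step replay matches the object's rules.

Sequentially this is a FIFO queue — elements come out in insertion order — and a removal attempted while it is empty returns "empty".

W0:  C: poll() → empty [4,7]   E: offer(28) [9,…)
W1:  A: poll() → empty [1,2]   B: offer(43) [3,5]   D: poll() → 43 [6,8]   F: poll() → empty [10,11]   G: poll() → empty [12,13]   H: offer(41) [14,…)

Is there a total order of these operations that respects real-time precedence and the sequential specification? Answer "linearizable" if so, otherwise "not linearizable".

linearizable

witness order: A, B, D, C, F, G
after step 1 (A poll() → empty): queue <>
after step 2 (B offer(43)): queue <43>
after step 3 (D poll() → 43): queue <>
after step 4 (C poll() → empty): queue <>
after step 5 (F poll() → empty): queue <>
after step 6 (G poll() → empty): queue <>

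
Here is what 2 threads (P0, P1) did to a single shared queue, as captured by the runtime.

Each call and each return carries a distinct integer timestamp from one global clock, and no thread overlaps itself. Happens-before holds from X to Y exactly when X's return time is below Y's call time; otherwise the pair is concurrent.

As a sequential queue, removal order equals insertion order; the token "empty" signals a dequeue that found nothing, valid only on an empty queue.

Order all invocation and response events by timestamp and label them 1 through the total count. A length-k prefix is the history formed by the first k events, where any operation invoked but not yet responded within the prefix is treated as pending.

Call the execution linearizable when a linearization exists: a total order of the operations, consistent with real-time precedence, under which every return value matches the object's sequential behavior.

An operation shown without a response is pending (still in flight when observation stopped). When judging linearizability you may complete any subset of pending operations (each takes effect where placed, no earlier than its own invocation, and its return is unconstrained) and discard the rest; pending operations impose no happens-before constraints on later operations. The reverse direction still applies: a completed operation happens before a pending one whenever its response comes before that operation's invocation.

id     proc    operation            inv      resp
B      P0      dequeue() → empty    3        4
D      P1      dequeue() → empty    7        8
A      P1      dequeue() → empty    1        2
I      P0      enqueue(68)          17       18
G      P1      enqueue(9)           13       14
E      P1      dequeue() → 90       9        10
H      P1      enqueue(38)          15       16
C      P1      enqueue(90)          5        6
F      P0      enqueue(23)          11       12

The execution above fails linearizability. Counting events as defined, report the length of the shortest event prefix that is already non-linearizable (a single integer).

one valid order for events 1..7 is A, B, C:
1. A dequeue() → empty, leaving queue <>
2. B dequeue() → empty, leaving queue <>
3. C enqueue(90), leaving queue <90>
include event 8 — D responding at 8 — and every candidate order breaks
sample order A, B, C, D stalls at step 4 — D dequeue() → empty has no legal effect

8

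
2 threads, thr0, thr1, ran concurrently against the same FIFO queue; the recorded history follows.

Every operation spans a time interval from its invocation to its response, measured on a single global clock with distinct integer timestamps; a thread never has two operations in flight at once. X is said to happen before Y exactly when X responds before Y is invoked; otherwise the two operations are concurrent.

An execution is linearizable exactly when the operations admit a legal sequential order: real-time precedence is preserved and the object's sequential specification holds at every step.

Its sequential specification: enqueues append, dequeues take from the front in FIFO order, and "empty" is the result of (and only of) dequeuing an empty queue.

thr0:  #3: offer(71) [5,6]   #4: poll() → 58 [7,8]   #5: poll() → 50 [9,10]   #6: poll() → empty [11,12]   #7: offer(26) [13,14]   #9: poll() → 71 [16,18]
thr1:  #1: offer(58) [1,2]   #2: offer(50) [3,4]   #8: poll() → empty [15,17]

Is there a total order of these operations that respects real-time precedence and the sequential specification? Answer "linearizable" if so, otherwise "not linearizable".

not linearizable

the violation lands at event 12, #6's response at time 12: events 1..11 linearize, events 1..12 do not
the sole real-time-consistent order of 6 completed operations fails the FIFO queue replay
e.g. #1, #2, #3, #4, #5, #6: illegal at step 6, since #6 poll() → empty cannot apply there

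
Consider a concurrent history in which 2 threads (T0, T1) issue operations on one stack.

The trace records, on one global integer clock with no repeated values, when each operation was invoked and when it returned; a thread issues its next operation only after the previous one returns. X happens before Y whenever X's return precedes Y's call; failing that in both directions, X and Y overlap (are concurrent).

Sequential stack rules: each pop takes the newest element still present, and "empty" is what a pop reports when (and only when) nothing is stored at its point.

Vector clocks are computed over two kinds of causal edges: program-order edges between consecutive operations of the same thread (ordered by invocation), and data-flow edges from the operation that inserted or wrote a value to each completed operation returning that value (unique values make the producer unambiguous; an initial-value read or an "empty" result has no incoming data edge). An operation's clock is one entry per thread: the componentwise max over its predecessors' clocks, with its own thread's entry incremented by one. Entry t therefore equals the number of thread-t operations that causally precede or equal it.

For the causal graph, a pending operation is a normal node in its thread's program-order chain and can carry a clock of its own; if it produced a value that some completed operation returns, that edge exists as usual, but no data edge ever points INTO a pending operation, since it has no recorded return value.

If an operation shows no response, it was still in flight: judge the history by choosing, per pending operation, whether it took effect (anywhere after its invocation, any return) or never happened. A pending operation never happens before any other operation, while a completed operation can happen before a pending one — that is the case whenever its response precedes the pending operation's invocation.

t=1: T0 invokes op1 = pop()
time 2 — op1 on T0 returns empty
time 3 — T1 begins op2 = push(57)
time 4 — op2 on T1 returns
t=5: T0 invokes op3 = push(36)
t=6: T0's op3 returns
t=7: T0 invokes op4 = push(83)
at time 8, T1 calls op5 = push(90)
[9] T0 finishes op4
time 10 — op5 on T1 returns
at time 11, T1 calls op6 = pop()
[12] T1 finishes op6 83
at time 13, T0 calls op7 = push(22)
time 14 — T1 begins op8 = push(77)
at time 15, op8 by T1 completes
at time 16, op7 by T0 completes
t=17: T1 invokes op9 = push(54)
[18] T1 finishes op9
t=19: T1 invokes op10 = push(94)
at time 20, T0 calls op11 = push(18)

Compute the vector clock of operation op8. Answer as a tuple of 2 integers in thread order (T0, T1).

(3, 4)

op2, invoked 3, has no incoming edges; only T1's bump applies → (0, 1)
op1, invoked 1, has no incoming edges; only T0's bump applies → (1, 0)
VC(op5, invoked at 8): max of VC(op2)=(0, 1), then +1 on thread T1 → (0, 2)
VC(op3, invoked at 5): max of VC(op1)=(1, 0), then +1 on thread T0 → (2, 0)
VC(op4, invoked at 7): max of VC(op3)=(2, 0), then +1 on thread T0 → (3, 0)
VC(op7, invoked at 13): max of VC(op4)=(3, 0), then +1 on thread T0 → (4, 0)
VC(op11, invoked at 20): max of VC(op7)=(4, 0), then +1 on thread T0 → (5, 0)
VC(op6, invoked at 11): max of VC(op4)=(3, 0), VC(op5)=(0, 2), then +1 on thread T1 → (3, 3)
VC(op8, invoked at 14): max of VC(op6)=(3, 3), then +1 on thread T1 → (3, 4)
VC(op9, invoked at 17): max of VC(op8)=(3, 4), then +1 on thread T1 → (3, 5)
VC(op10, invoked at 19): max of VC(op9)=(3, 5), then +1 on thread T1 → (3, 6)
target: VC(op8) = (3, 4)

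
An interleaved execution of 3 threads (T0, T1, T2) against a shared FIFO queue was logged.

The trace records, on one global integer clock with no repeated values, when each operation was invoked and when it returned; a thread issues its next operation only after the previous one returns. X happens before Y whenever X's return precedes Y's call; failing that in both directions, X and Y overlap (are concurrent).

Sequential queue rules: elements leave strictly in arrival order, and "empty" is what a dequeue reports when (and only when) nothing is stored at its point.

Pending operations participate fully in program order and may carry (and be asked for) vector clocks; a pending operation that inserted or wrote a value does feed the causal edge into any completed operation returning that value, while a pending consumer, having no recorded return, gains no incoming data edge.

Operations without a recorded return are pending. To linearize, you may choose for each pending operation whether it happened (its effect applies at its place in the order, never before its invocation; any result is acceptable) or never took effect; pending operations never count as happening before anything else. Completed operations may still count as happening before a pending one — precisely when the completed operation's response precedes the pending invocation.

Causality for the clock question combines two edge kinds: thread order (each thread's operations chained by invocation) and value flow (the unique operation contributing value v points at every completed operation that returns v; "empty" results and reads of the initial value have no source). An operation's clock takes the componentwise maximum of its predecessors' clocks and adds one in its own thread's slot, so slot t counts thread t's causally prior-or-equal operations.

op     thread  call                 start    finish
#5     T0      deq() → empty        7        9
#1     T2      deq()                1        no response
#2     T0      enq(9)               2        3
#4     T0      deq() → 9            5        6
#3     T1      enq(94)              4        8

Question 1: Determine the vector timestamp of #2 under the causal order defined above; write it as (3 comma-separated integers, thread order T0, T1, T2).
Answer: (1, 0, 0)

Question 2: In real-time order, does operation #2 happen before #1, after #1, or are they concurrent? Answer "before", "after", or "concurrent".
Answer: concurrent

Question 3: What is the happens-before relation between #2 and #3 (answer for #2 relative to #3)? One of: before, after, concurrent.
Answer: before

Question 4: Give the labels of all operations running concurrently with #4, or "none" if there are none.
Answer: #1, #3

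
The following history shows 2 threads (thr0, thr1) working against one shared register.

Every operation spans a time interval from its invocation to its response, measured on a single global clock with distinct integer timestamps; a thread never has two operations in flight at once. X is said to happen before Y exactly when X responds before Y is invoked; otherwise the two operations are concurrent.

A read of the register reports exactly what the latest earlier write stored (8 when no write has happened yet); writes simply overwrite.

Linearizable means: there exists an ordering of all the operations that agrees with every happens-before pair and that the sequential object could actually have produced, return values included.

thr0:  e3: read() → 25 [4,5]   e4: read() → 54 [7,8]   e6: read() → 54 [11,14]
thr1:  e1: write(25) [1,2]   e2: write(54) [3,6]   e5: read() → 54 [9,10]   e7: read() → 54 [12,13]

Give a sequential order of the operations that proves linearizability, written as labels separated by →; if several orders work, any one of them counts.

step 1: e1 write(25) — value 25
step 2: e3 read() → 25 — value 25
step 3: e2 write(54) — value 54
step 4: e4 read() → 54 — value 54
step 5: e5 read() → 54 — value 54
step 6: e6 read() → 54 — value 54
step 7: e7 read() → 54 — value 54

e1 → e3 → e2 → e4 → e5 → e6 → e7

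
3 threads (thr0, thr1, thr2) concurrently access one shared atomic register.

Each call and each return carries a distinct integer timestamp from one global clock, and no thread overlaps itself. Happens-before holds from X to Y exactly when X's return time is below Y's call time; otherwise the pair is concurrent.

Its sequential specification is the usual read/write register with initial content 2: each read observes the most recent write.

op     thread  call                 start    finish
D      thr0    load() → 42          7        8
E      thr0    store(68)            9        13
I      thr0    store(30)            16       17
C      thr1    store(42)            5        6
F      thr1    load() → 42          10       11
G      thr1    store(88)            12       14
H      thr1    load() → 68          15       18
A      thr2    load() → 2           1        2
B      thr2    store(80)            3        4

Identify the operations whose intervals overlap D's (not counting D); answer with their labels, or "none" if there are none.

none

concurrent with D ([7,8]): every op whose interval crosses 7..8
A [1,2]: before
B [3,4]: before
C [5,6]: before
E [9,13]: after
F [10,11]: after
G [12,14]: after
H [15,18]: after
I [16,17]: after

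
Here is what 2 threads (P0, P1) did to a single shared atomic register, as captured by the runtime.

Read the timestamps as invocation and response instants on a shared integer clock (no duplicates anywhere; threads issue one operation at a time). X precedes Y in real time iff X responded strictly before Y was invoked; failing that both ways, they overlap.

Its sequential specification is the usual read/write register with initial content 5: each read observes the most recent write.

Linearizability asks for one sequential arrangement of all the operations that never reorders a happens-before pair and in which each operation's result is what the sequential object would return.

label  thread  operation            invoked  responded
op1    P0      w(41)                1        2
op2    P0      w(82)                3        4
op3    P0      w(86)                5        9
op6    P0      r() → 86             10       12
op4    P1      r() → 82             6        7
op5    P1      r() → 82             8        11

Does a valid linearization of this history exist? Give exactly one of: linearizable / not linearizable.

linearizable

one valid linearization: op1, op2, op4, op5, op3, op6
step 1: op1 w(41) — value 41
step 2: op2 w(82) — value 82
step 3: op4 r() → 82 — value 82
step 4: op5 r() → 82 — value 82
step 5: op3 w(86) — value 86
step 6: op6 r() → 86 — value 86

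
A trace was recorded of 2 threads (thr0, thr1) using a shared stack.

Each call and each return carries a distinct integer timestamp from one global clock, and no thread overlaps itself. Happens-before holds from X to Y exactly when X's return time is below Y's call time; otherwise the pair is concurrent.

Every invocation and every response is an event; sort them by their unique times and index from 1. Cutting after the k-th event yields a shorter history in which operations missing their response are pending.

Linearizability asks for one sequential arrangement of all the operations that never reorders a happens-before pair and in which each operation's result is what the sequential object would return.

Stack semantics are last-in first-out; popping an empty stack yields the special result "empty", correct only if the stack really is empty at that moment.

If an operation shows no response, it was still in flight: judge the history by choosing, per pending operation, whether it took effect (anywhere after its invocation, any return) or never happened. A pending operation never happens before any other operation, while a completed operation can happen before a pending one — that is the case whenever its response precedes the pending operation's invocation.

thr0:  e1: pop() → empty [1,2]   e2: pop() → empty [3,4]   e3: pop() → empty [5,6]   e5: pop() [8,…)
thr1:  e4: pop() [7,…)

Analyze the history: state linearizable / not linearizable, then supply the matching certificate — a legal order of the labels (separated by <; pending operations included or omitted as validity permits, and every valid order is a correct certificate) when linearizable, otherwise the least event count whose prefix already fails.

step 1: e1 pop() → empty — stack <>
step 2: e2 pop() → empty — stack <>
step 3: e3 pop() → empty — stack <>

linearizable — witness: e1 < e2 < e3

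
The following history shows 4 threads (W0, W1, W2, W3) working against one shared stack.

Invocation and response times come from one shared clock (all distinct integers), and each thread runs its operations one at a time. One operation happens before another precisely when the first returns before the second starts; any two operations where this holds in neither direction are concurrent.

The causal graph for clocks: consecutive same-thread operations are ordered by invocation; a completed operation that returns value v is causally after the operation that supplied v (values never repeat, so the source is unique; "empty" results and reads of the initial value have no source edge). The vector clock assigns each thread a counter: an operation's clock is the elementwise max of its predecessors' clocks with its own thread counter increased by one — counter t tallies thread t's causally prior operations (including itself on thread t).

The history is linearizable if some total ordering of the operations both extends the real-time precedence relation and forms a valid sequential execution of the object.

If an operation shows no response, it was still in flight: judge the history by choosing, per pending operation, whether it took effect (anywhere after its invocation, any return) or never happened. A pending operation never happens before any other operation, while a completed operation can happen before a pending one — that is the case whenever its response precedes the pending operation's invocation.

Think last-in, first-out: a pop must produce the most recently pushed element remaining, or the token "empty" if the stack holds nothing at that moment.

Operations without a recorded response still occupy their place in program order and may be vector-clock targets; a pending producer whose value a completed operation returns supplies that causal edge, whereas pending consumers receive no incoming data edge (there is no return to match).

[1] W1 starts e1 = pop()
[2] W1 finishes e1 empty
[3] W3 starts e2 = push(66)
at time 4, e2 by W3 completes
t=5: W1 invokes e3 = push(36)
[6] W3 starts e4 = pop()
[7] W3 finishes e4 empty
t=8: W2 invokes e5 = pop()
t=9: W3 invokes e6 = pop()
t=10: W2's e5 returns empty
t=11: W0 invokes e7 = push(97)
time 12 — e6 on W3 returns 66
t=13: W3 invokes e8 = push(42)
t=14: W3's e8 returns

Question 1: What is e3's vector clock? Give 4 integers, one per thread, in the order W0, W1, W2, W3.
(0, 2, 0, 0)

VC(e2, invoked at 3): no causal predecessors; +1 on W3 → (0, 0, 0, 1)
VC(e5, invoked at 8): no causal predecessors; +1 on W2 → (0, 0, 1, 0)
VC(e1, invoked at 1): no causal predecessors; +1 on W1 → (0, 1, 0, 0)
VC(e7, invoked at 11): no causal predecessors; +1 on W0 → (1, 0, 0, 0)
VC(e4, invoked at 6): max of VC(e2)=(0, 0, 0, 1), then +1 on thread W3 → (0, 0, 0, 2)
VC(e3, invoked at 5): max of VC(e1)=(0, 1, 0, 0), then +1 on thread W1 → (0, 2, 0, 0)
VC(e6, invoked at 9): max of VC(e2)=(0, 0, 0, 1), VC(e4)=(0, 0, 0, 2), then +1 on thread W3 → (0, 0, 0, 3)
VC(e8, invoked at 13): max of VC(e6)=(0, 0, 0, 3), then +1 on thread W3 → (0, 0, 0, 4)
target: VC(e3) = (0, 2, 0, 0)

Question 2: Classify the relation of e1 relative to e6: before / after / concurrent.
before

e1 spans [1,2], e6 spans [9,12]
resp(e1)=2 < inv(e6)=9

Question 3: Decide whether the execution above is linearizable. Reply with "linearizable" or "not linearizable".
not linearizable

prefix check: 1..6 passes, 1..7 fails once e4's time-7 response joins
the completed operations (3 total) allow one real-time order; the stack replay rejects it
including or dropping the 1 pending operation (e3) in any combination fails
for example e1, e2, e4 (pending dropped) fails at step 3: e4 pop() → empty is not legal there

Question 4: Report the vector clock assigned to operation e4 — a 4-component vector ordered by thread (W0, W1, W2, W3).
(0, 0, 0, 2)

root op e2, invoked 3: fresh clock plus W3's own tick → (0, 0, 0, 1)
root op e5, invoked 8: fresh clock plus W2's own tick → (0, 0, 1, 0)
root op e1, invoked 1: fresh clock plus W1's own tick → (0, 1, 0, 0)
root op e7, invoked 11: fresh clock plus W0's own tick → (1, 0, 0, 0)
e4 (invocation 6): componentwise max over VC(e2)=(0, 0, 0, 1), +1 at W3, giving (0, 0, 0, 2)
e3 (invocation 5): componentwise max over VC(e1)=(0, 1, 0, 0), +1 at W1, giving (0, 2, 0, 0)
e6 (invocation 9): componentwise max over VC(e2)=(0, 0, 0, 1), VC(e4)=(0, 0, 0, 2), +1 at W3, giving (0, 0, 0, 3)
e8 (invocation 13): componentwise max over VC(e6)=(0, 0, 0, 3), +1 at W3, giving (0, 0, 0, 4)
target: VC(e4) = (0, 0, 0, 2)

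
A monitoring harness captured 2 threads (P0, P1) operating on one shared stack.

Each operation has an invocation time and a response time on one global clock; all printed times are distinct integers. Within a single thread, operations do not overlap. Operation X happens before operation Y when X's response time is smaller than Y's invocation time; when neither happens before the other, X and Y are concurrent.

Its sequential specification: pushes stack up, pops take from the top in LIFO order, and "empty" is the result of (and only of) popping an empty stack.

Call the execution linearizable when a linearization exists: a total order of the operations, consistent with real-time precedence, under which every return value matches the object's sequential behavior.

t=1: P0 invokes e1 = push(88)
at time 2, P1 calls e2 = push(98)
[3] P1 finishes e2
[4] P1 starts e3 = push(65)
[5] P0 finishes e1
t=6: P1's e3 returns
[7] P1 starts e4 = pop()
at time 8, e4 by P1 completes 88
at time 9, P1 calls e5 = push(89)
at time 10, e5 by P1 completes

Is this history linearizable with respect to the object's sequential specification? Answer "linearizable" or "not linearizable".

linearizable

one valid linearization: e2, e3, e1, e4, e5
after step 1 (e2 push(98)): stack <98>
after step 2 (e3 push(65)): stack <98,65>
after step 3 (e1 push(88)): stack <98,65,88>
after step 4 (e4 pop() → 88): stack <98,65>
after step 5 (e5 push(89)): stack <98,65,89>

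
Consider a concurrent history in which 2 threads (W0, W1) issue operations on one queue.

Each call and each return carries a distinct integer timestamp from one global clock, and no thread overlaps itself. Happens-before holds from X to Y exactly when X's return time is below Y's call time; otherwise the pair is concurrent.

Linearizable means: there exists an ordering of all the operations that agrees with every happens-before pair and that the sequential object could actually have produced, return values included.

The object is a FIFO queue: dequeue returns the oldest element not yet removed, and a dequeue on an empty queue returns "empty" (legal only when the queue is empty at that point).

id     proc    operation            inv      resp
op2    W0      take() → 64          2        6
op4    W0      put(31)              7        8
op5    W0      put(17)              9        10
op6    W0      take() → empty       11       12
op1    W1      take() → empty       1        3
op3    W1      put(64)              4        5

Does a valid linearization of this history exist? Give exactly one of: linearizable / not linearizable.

prefix check: 1..11 passes, 1..12 fails once op6's time-12 response joins
every one of the 3 real-time-consistent orders over 6 completed queue ops fails the sequential spec
one such order, op1, op2, op3, op4, op5, op6, breaks at step 2 where op2 take() → 64 is illegal
one such order, op1, op3, op2, op4, op5, op6, breaks at step 6 where op6 take() → empty is illegal

not linearizable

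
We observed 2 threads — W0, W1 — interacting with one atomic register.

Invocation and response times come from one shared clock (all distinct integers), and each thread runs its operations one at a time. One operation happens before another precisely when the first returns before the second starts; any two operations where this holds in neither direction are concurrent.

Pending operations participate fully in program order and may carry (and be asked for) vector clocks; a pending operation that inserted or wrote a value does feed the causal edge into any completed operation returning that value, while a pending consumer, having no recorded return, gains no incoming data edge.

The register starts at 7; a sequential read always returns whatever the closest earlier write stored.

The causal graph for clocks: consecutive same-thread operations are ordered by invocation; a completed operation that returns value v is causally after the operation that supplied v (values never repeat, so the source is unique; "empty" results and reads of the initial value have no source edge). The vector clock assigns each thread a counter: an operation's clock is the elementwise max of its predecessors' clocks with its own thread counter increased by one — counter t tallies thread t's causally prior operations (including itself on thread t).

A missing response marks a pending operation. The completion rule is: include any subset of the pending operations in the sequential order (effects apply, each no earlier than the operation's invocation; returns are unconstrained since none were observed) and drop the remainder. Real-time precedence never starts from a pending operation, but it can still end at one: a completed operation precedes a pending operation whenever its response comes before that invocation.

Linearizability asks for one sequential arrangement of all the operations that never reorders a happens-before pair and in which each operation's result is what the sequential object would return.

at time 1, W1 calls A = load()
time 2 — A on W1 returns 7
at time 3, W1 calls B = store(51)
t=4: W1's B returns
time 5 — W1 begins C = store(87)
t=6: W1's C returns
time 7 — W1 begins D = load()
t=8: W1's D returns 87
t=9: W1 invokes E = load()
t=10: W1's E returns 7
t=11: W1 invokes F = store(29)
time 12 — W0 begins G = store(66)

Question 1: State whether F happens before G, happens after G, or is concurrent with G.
Answer: concurrent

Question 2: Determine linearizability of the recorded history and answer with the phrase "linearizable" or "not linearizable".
already the first 10 events (up to E's response at time 10) admit no linearization; the first 9 still do
a single order respects real time; the 5 completed atomic register operations fail replay along it
sample order A, B, C, D, E stalls at step 5 — E load() → 7 has no legal effect

not linearizable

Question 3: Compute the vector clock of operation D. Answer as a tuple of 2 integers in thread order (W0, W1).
Answer: (0, 4)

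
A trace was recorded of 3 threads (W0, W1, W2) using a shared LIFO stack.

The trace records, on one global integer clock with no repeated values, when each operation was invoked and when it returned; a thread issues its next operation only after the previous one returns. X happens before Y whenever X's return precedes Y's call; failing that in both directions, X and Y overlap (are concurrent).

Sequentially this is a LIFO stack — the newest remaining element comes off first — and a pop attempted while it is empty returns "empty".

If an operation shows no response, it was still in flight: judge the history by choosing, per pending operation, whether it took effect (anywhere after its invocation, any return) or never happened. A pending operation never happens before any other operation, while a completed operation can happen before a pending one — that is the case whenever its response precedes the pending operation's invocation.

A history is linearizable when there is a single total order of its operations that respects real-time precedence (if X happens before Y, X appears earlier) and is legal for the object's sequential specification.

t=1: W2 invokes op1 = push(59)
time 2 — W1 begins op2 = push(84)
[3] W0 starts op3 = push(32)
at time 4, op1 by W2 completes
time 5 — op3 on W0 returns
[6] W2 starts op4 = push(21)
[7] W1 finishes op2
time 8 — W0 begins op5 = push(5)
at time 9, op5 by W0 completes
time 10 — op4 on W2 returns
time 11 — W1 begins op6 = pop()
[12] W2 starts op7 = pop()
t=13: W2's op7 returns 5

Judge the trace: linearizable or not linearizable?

a witness: op1, op2, op3, op4, op5, op7
after step 1 (op1 push(59)): stack <59>
after step 2 (op2 push(84)): stack <59,84>
after step 3 (op3 push(32)): stack <59,84,32>
after step 4 (op4 push(21)): stack <59,84,32,21>
after step 5 (op5 push(5)): stack <59,84,32,21,5>
after step 6 (op7 pop() → 5): stack <59,84,32,21>

linearizable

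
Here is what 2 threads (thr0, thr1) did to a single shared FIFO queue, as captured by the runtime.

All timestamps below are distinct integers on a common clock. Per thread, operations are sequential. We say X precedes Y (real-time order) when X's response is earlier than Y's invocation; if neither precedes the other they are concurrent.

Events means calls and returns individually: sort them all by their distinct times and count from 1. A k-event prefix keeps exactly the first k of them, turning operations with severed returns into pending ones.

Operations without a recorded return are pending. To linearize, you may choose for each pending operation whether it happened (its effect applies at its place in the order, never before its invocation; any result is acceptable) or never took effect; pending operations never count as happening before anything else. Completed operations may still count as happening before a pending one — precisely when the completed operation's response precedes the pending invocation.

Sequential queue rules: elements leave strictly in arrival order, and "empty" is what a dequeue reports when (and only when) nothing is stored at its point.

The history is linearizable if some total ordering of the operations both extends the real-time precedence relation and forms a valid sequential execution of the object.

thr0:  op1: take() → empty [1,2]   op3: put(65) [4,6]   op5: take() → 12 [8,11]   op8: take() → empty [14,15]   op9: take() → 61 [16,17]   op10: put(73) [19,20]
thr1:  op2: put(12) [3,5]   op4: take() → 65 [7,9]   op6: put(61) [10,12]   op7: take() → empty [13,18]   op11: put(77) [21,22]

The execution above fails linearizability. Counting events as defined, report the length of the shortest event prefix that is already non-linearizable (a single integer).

one valid order for events 1..16 is op1, op2, op3, op5, op4, op6, op7, op8:
1. op1 take() → empty, leaving queue <>
2. op2 put(12), leaving queue <12>
3. op3 put(65), leaving queue <12,65>
4. op5 take() → 12, leaving queue <65>
5. op4 take() → 65, leaving queue <>
6. op6 put(61), leaving queue <61>
7. op7 take() (pending, included), leaving queue <>
8. op8 take() → empty, leaving queue <>
at event 17 (op9's time-17 response) nothing linearizes any more
every completion of the 1 pending operation (op7) was checked; none linearizes
one such order, op1, op2, op3, op4, op5, op6, op8, op9 (pending dropped), breaks at step 4 where op4 take() → 65 is illegal
one such order, op1, op2, op3, op4, op6, op5, op8, op9 (pending dropped), breaks at step 4 where op4 take() → 65 is illegal

17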